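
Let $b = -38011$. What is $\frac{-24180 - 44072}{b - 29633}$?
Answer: $\frac{17063}{16911} \approx 1.009$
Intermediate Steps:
$\frac{-24180 - 44072}{b - 29633} = \frac{-24180 - 44072}{-38011 - 29633} = - \frac{68252}{-67644} = \left(-68252\right) \left(- \frac{1}{67644}\right) = \frac{17063}{16911}$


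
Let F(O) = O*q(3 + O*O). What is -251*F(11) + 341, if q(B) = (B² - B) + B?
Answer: -42452795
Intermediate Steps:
q(B) = B²
F(O) = O*(3 + O²)² (F(O) = O*(3 + O*O)² = O*(3 + O²)²)
-251*F(11) + 341 = -2761*(3 + 11²)² + 341 = -2761*(3 + 121)² + 341 = -2761*124² + 341 = -2761*15376 + 341 = -251*169136 + 341 = -42453136 + 341 = -42452795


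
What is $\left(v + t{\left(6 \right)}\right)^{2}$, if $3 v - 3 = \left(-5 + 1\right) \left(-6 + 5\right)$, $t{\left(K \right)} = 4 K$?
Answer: $\frac{6241}{9} \approx 693.44$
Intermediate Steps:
$v = \frac{7}{3}$ ($v = 1 + \frac{\left(-5 + 1\right) \left(-6 + 5\right)}{3} = 1 + \frac{\left(-4\right) \left(-1\right)}{3} = 1 + \frac{1}{3} \cdot 4 = 1 + \frac{4}{3} = \frac{7}{3} \approx 2.3333$)
$\left(v + t{\left(6 \right)}\right)^{2} = \left(\frac{7}{3} + 4 \cdot 6\right)^{2} = \left(\frac{7}{3} + 24\right)^{2} = \left(\frac{79}{3}\right)^{2} = \frac{6241}{9}$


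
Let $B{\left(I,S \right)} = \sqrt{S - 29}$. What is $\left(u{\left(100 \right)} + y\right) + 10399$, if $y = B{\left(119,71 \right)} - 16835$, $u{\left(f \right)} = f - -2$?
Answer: $-6334 + \sqrt{42} \approx -6327.5$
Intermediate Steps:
$u{\left(f \right)} = 2 + f$ ($u{\left(f \right)} = f + 2 = 2 + f$)
$B{\left(I,S \right)} = \sqrt{-29 + S}$
$y = -16835 + \sqrt{42}$ ($y = \sqrt{-29 + 71} - 16835 = \sqrt{42} - 16835 = -16835 + \sqrt{42} \approx -16829.0$)
$\left(u{\left(100 \right)} + y\right) + 10399 = \left(\left(2 + 100\right) - \left(16835 - \sqrt{42}\right)\right) + 10399 = \left(102 - \left(16835 - \sqrt{42}\right)\right) + 10399 = \left(-16733 + \sqrt{42}\right) + 10399 = -6334 + \sqrt{42}$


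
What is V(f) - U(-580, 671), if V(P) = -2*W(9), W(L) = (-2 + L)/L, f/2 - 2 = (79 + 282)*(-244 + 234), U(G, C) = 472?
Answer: -4262/9 ≈ -473.56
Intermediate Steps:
f = -7216 (f = 4 + 2*((79 + 282)*(-244 + 234)) = 4 + 2*(361*(-10)) = 4 + 2*(-3610) = 4 - 7220 = -7216)
W(L) = (-2 + L)/L
V(P) = -14/9 (V(P) = -2*(-2 + 9)/9 = -2*7/9 = -14/9)
V(f) - U(-580, 671) = -14/9 - 1*472 = -14/9 - 472 = -4262/9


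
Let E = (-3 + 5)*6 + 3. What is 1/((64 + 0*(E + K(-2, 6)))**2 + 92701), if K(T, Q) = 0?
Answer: 1/96797 ≈ 1.0331e-5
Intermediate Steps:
E = 15 (E = 2*6 + 3 = 12 + 3 = 15)
1/((64 + 0*(E + K(-2, 6)))**2 + 92701) = 1/((64 + 0*(15 + 0))**2 + 92701) = 1/((64 + 0*15)**2 + 92701) = 1/((64 + 0)**2 + 92701) = 1/(64**2 + 92701) = 1/(4096 + 92701) = 1/96797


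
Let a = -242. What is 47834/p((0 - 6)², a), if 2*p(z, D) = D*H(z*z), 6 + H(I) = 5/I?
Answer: 61992864/940291 ≈ 65.929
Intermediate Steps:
H(I) = -6 + 5/I
p(z, D) = D*(-6 + 5/z²)/2 (p(z, D) = (D*(-6 + 5/((z*z))))/2 = (D*(-6 + 5/(z²)))/2 = (D*(-6 + 5/z²))/2 = D*(-6 + 5/z²)/2)
47834/p((0 - 6)², a) = 47834/(-3*(-242) + (5/2)*(-242)/((0 - 6)²)²) = 47834/(726 + (5/2)*(-242)/((-6)²)²) = 47834/(726 + (5/2)*(-242)/36²) = 47834/(726 + (5/2)*(-242)*(1/1296)) = 47834/(726 - 605/1296) = 47834/(940291/1296) = 47834*(1296/940291) = 61992864/940291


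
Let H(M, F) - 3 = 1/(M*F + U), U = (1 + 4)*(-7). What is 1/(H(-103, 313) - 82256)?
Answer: -32274/2654633323 ≈ -1.2158e-5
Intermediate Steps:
U = -35 (U = 5*(-7) = -35)
H(M, F) = 3 + 1/(-35 + F*M) (H(M, F) = 3 + 1/(M*F - 35) = 3 + 1/(F*M - 35) = 3 + 1/(-35 + F*M))
1/(H(-103, 313) - 82256) = 1/((-104 + 3*313*(-103))/(-35 + 313*(-103)) - 82256) = 1/((-104 - 96717)/(-35 - 32239) - 82256) = 1/(-96821/(-32274) - 82256) = 1/(-1/32274*(-96821) - 82256) = 1/(96821/32274 - 82256) = 1/(-2654633323/32274) = -32274/2654633323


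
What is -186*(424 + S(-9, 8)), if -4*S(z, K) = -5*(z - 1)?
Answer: -76539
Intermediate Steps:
S(z, K) = -5/4 + 5*z/4 (S(z, K) = -(-5)*(z - 1)/4 = -(-5)*(-1 + z)/4 = -(5 - 5*z)/4 = -5/4 + 5*z/4)
-186*(424 + S(-9, 8)) = -186*(424 + (-5/4 + (5/4)*(-9))) = -186*(424 + (-5/4 - 45/4)) = -186*(424 - 25/2) = -186*823/2 = -76539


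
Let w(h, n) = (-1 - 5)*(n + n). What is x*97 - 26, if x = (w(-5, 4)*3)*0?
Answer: -26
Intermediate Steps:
w(h, n) = -12*n
x = 0 (x = (-12*4*3)*0 = -48*3*0 = -144*0 = 0)
x*97 - 26 = 0*97 - 26 = 0 - 26 = -26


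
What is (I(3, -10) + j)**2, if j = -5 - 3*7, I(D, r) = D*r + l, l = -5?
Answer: 3721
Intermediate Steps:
I(D, r) = -5 + D*r (I(D, r) = D*r - 5 = -5 + D*r)
j = -26 (j = -5 - 21 = -26)
(I(3, -10) + j)**2 = ((-5 + 3*(-10)) - 26)**2 = ((-5 - 30) - 26)**2 = (-35 - 26)**2 = (-61)**2 = 3721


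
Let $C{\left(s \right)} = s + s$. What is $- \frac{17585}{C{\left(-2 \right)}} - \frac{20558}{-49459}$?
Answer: $\frac{869818747}{197836} \approx 4396.7$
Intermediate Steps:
$C{\left(s \right)} = 2 s$
$- \frac{17585}{C{\left(-2 \right)}} - \frac{20558}{-49459} = - \frac{17585}{2 \left(-2\right)} - \frac{20558}{-49459} = - \frac{17585}{-4} - - \frac{20558}{49459} = \left(-17585\right) \left(- \frac{1}{4}\right) + \frac{20558}{49459} = \frac{17585}{4} + \frac{20558}{49459} = \frac{869818747}{197836}$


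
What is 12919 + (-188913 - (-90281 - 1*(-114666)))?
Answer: -200379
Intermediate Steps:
12919 + (-188913 - (-90281 - 1*(-114666))) = 12919 + (-188913 - (-90281 + 114666)) = 12919 + (-188913 - 1*24385) = 12919 + (-188913 - 24385) = 12919 - 213298 = -200379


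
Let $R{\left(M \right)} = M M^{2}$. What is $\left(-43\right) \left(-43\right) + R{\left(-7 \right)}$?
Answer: $1506$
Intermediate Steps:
$R{\left(M \right)} = M^{3}$
$\left(-43\right) \left(-43\right) + R{\left(-7 \right)} = \left(-43\right) \left(-43\right) + \left(-7\right)^{3} = 1849 - 343 = 1506$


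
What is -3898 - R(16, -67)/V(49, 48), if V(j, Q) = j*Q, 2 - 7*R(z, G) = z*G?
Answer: -10696291/2744 ≈ -3898.1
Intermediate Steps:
R(z, G) = 2/7 - G*z/7 (R(z, G) = 2/7 - z*G/7 = 2/7 - G*z/7)
V(j, Q) = Q*j
-3898 - R(16, -67)/V(49, 48) = -3898 - (2/7 - ⅐*(-67)*16)/(48*49) = -3898 - (2/7 + 1072/7)/2352 = -3898 - 1074/(7*2352) = -3898 - 1*179/2744 = -3898 - 179/2744 = -10696291/2744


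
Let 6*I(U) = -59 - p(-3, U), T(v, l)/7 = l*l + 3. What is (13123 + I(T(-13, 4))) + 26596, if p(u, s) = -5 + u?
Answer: 79421/2 ≈ 39711.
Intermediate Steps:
T(v, l) = 21 + 7*l² (T(v, l) = 7*(l*l + 3) = 7*(l² + 3) = 7*(3 + l²) = 21 + 7*l²)
I(U) = -17/2 (I(U) = (-59 - (-5 - 3))/6 = (-59 - 1*(-8))/6 = (-59 + 8)/6 = (⅙)*(-51) = -17/2)
(13123 + I(T(-13, 4))) + 26596 = (13123 - 17/2) + 26596 = 26229/2 + 26596 = 79421/2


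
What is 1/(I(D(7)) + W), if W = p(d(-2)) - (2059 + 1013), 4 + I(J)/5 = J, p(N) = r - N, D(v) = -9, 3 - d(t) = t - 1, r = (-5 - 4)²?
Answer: -1/3062 ≈ -0.00032658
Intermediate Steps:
r = 81 (r = (-9)² = 81)
d(t) = 4 - t (d(t) = 3 - (t - 1) = 3 - (-1 + t) = 3 + (1 - t) = 4 - t)
p(N) = 81 - N
I(J) = -20 + 5*J
W = -2997 (W = (81 - (4 - 1*(-2))) - (2059 + 1013) = (81 - (4 + 2)) - 1*3072 = (81 - 1*6) - 3072 = (81 - 6) - 3072 = 75 - 3072 = -2997)
1/(I(D(7)) + W) = 1/((-20 + 5*(-9)) - 2997) = 1/((-20 - 45) - 2997) = 1/(-65 - 2997) = 1/(-3062) = -1/3062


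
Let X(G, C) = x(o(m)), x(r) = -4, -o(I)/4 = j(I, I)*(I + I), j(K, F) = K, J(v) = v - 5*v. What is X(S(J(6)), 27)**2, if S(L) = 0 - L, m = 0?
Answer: 16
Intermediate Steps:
J(v) = -4*v
o(I) = -8*I**2 (o(I) = -4*I*(I + I) = -4*I*2*I = -8*I**2)
S(L) = -L
X(G, C) = -4
X(S(J(6)), 27)**2 = (-4)**2 = 16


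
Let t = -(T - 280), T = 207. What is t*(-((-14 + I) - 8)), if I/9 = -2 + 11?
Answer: -4307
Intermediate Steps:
I = 81 (I = 9*(-2 + 11) = 9*9 = 81)
t = 73 (t = -(207 - 280) = -1*(-73) = 73)
t*(-((-14 + I) - 8)) = 73*(-((-14 + 81) - 8)) = 73*(-(67 - 8)) = 73*(-1*59) = 73*(-59) = -4307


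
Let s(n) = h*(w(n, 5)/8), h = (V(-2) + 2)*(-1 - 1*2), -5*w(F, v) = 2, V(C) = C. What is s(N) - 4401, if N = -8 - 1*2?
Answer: -4401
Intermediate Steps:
w(F, v) = -⅖ (w(F, v) = -⅕*2 = -⅖)
N = -10 (N = -8 - 2 = -10)
h = 0 (h = (-2 + 2)*(-1 - 1*2) = 0*(-1 - 2) = 0*(-3) = 0)
s(n) = 0 (s(n) = 0*(-⅖/8) = 0*(-⅖*⅛) = 0*(-1/20) = 0)
s(N) - 4401 = 0 - 4401 = -4401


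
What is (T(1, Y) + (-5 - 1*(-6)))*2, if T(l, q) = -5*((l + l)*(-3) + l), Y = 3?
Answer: 52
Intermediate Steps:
T(l, q) = 25*l (T(l, q) = -5*((2*l)*(-3) + l) = -5*(-6*l + l) = -(-25)*l = 25*l)
(T(1, Y) + (-5 - 1*(-6)))*2 = (25*1 + (-5 - 1*(-6)))*2 = (25 + (-5 + 6))*2 = (25 + 1)*2 = 26*2 = 52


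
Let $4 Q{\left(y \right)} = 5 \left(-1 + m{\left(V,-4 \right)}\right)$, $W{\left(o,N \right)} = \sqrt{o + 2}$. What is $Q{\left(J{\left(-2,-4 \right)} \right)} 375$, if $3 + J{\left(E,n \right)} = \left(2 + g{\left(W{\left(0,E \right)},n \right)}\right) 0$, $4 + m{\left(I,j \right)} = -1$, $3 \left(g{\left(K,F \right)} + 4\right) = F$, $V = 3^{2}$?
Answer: $- \frac{5625}{2} \approx -2812.5$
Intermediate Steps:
$V = 9$
$W{\left(o,N \right)} = \sqrt{2 + o}$
$g{\left(K,F \right)} = -4 + \frac{F}{3}$
$m{\left(I,j \right)} = -5$ ($m{\left(I,j \right)} = -4 - 1 = -5$)
$J{\left(E,n \right)} = -3$ ($J{\left(E,n \right)} = -3 + \left(2 + \left(-4 + \frac{n}{3}\right)\right) 0 = -3 + \left(-2 + \frac{n}{3}\right) 0 = -3 + 0 = -3$)
$Q{\left(y \right)} = - \frac{15}{2}$ ($Q{\left(y \right)} = \frac{5 \left(-1 - 5\right)}{4} = \frac{5 \left(-6\right)}{4} = \frac{1}{4} \left(-30\right) = - \frac{15}{2}$)
$Q{\left(J{\left(-2,-4 \right)} \right)} 375 = \left(- \frac{15}{2}\right) 375 = - \frac{5625}{2}$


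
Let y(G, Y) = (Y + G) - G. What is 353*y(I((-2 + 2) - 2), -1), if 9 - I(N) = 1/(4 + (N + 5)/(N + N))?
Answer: -353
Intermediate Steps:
I(N) = 9 - 1/(4 + (5 + N)/(2*N)) (I(N) = 9 - 1/(4 + (N + 5)/(N + N)) = 9 - 1/(4 + (5 + N)/((2*N))) = 9 - 1/(4 + (5 + N)*(1/(2*N))) = 9 - 1/(4 + (5 + N)/(2*N)))
y(G, Y) = Y (y(G, Y) = (G + Y) - G = Y)
353*y(I((-2 + 2) - 2), -1) = 353*(-1) = -353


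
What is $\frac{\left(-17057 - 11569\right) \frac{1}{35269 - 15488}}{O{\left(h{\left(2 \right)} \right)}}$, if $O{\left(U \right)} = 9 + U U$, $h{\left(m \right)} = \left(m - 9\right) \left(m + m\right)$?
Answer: $- \frac{2202}{1206641} \approx -0.0018249$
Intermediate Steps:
$h{\left(m \right)} = 2 m \left(-9 + m\right)$ ($h{\left(m \right)} = \left(-9 + m\right) 2 m = 2 m \left(-9 + m\right)$)
$O{\left(U \right)} = 9 + U^{2}$
$\frac{\left(-17057 - 11569\right) \frac{1}{35269 - 15488}}{O{\left(h{\left(2 \right)} \right)}} = \frac{\left(-17057 - 11569\right) \frac{1}{35269 - 15488}}{9 + \left(2 \cdot 2 \left(-9 + 2\right)\right)^{2}} = \frac{\left(-28626\right) \frac{1}{19781}}{9 + \left(2 \cdot 2 \left(-7\right)\right)^{2}} = \frac{\left(-28626\right) \frac{1}{19781}}{9 + \left(-28\right)^{2}} = - \frac{28626}{19781 \left(9 + 784\right)} = - \frac{28626}{19781 \cdot 793} = \left(- \frac{28626}{19781}\right) \frac{1}{793} = - \frac{2202}{1206641}$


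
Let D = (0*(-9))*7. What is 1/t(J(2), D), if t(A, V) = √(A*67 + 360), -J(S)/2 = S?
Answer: √23/46 ≈ 0.10426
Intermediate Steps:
J(S) = -2*S
D = 0 (D = 0*7 = 0)
t(A, V) = √(360 + 67*A) (t(A, V) = √(67*A + 360) = √(360 + 67*A))
1/t(J(2), D) = 1/(√(360 + 67*(-2*2))) = 1/(√(360 + 67*(-4))) = 1/(√(360 - 268)) = 1/(√92) = 1/(2*√23) = √23/46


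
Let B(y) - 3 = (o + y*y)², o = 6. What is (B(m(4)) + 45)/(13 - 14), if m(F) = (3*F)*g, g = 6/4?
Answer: -108948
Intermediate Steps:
g = 3/2 (g = 6*(¼) = 3/2 ≈ 1.5000)
m(F) = 9*F/2 (m(F) = (3*F)*(3/2) = 9*F/2)
B(y) = 3 + (6 + y²)² (B(y) = 3 + (6 + y*y)² = 3 + (6 + y²)²)
(B(m(4)) + 45)/(13 - 14) = ((3 + (6 + ((9/2)*4)²)²) + 45)/(13 - 14) = ((3 + (6 + 18²)²) + 45)/(-1) = ((3 + (6 + 324)²) + 45)*(-1) = ((3 + 330²) + 45)*(-1) = ((3 + 108900) + 45)*(-1) = (108903 + 45)*(-1) = 108948*(-1) = -108948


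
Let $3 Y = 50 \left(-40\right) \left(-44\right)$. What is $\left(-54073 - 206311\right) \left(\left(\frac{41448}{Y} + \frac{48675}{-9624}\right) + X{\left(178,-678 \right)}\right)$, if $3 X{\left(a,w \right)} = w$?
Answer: $\frac{2997264340576}{50125} \approx 5.9796 \cdot 10^{7}$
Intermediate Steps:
$Y = \frac{88000}{3}$ ($Y = \frac{50 \left(-40\right) \left(-44\right)}{3} = \frac{\left(-2000\right) \left(-44\right)}{3} = \frac{1}{3} \cdot 88000 = \frac{88000}{3} \approx 29333.0$)
$X{\left(a,w \right)} = \frac{w}{3}$
$\left(-54073 - 206311\right) \left(\left(\frac{41448}{Y} + \frac{48675}{-9624}\right) + X{\left(178,-678 \right)}\right) = \left(-54073 - 206311\right) \left(\left(\frac{41448}{\frac{88000}{3}} + \frac{48675}{-9624}\right) + \frac{1}{3} \left(-678\right)\right) = - 260384 \left(\left(41448 \cdot \frac{3}{88000} + 48675 \left(- \frac{1}{9624}\right)\right) - 226\right) = - 260384 \left(\left(\frac{1413}{1000} - \frac{16225}{3208}\right) - 226\right) = - 260384 \left(- \frac{182689}{50125} - 226\right) = \left(-260384\right) \left(- \frac{11510939}{50125}\right) = \frac{2997264340576}{50125}$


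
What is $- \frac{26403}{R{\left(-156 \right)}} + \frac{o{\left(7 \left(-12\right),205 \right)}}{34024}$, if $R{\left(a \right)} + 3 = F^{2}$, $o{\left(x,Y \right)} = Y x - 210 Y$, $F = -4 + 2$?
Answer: $- \frac{449197971}{17012} \approx -26405.0$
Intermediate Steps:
$F = -2$
$o{\left(x,Y \right)} = - 210 Y + Y x$
$R{\left(a \right)} = 1$ ($R{\left(a \right)} = -3 + \left(-2\right)^{2} = -3 + 4 = 1$)
$- \frac{26403}{R{\left(-156 \right)}} + \frac{o{\left(7 \left(-12\right),205 \right)}}{34024} = - \frac{26403}{1} + \frac{205 \left(-210 + 7 \left(-12\right)\right)}{34024} = \left(-26403\right) 1 + 205 \left(-210 - 84\right) \frac{1}{34024} = -26403 + 205 \left(-294\right) \frac{1}{34024} = -26403 - \frac{30135}{17012} = - \frac{449197971}{17012}$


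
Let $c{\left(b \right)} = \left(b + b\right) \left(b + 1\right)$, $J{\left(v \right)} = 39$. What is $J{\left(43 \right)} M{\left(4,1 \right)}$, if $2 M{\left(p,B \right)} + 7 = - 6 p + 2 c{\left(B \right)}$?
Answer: $- \frac{897}{2} \approx -448.5$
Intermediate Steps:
$c{\left(b \right)} = 2 b \left(1 + b\right)$
$M{\left(p,B \right)} = - \frac{7}{2} - 3 p + 2 B \left(1 + B\right)$ ($M{\left(p,B \right)} = - \frac{7}{2} + \frac{- 6 p + 2 \cdot 2 B \left(1 + B\right)}{2} = - \frac{7}{2} + \frac{- 6 p + 4 B \left(1 + B\right)}{2} = - \frac{7}{2} + \left(- 3 p + 2 B \left(1 + B\right)\right) = - \frac{7}{2} - 3 p + 2 B \left(1 + B\right)$)
$J{\left(43 \right)} M{\left(4,1 \right)} = 39 \left(- \frac{7}{2} - 12 + 2 \cdot 1 \left(1 + 1\right)\right) = 39 \left(- \frac{7}{2} - 12 + 2 \cdot 1 \cdot 2\right) = 39 \left(- \frac{7}{2} - 12 + 4\right) = 39 \left(- \frac{23}{2}\right) = - \frac{897}{2}$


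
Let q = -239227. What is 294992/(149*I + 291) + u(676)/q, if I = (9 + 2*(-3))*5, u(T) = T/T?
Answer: 35285024329/302143701 ≈ 116.78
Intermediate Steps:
u(T) = 1
I = 15 (I = (9 - 6)*5 = 3*5 = 15)
294992/(149*I + 291) + u(676)/q = 294992/(149*15 + 291) + 1/(-239227) = 294992/(2235 + 291) + 1*(-1/239227) = 294992/2526 - 1/239227 = 294992*(1/2526) - 1/239227 = 147496/1263 - 1/239227 = 35285024329/302143701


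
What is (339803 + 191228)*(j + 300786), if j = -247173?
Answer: 28470165003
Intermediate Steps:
(339803 + 191228)*(j + 300786) = (339803 + 191228)*(-247173 + 300786) = 531031*53613 = 28470165003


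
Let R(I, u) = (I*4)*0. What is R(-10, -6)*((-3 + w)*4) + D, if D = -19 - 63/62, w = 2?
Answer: -1241/62 ≈ -20.016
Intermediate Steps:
R(I, u) = 0 (R(I, u) = (4*I)*0 = 0)
D = -1241/62 (D = -19 - 63*1/62 = -19 - 63/62 = -1241/62 ≈ -20.016)
R(-10, -6)*((-3 + w)*4) + D = 0*((-3 + 2)*4) - 1241/62 = 0*(-1*4) - 1241/62 = 0*(-4) - 1241/62 = 0 - 1241/62 = -1241/62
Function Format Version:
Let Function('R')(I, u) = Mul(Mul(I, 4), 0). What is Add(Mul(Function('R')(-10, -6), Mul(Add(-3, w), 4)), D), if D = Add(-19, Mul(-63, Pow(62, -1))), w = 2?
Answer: Rational(-1241, 62) ≈ -20.016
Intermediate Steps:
Function('R')(I, u) = 0 (Function('R')(I, u) = Mul(Mul(4, I), 0) = 0)
D = Rational(-1241, 62) (D = Add(-19, Mul(-63, Rational(1, 62))) = Add(-19, Rational(-63, 62)) = Rational(-1241, 62) ≈ -20.016)
Add(Mul(Function('R')(-10, -6), Mul(Add(-3, w), 4)), D) = Add(Mul(0, Mul(Add(-3, 2), 4)), Rational(-1241, 62)) = Add(Mul(0, Mul(-1, 4)), Rational(-1241, 62)) = Add(Mul(0, -4), Rational(-1241, 62)) = Add(0, Rational(-1241, 62)) = Rational(-1241, 62)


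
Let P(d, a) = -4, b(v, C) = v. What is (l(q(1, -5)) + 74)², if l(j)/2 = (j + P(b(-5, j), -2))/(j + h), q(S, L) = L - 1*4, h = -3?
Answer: 208849/36 ≈ 5801.4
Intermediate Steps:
q(S, L) = -4 + L (q(S, L) = L - 4 = -4 + L)
l(j) = 2*(-4 + j)/(-3 + j) (l(j) = 2*((j - 4)/(j - 3)) = 2*((-4 + j)/(-3 + j)) = 2*(-4 + j)/(-3 + j))
(l(q(1, -5)) + 74)² = (2*(-4 + (-4 - 5))/(-3 + (-4 - 5)) + 74)² = (2*(-4 - 9)/(-3 - 9) + 74)² = (2*(-13)/(-12) + 74)² = (2*(-1/12)*(-13) + 74)² = (13/6 + 74)² = (457/6)² = 208849/36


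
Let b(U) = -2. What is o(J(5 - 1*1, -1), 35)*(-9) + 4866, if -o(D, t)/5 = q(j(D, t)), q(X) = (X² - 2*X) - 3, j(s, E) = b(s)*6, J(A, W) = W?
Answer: 12291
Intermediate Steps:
j(s, E) = -12 (j(s, E) = -2*6 = -12)
q(X) = -3 + X² - 2*X
o(D, t) = -825 (o(D, t) = -5*(-3 + (-12)² - 2*(-12)) = -5*(-3 + 144 + 24) = -5*165 = -825)
o(J(5 - 1*1, -1), 35)*(-9) + 4866 = -825*(-9) + 4866 = 7425 + 4866 = 12291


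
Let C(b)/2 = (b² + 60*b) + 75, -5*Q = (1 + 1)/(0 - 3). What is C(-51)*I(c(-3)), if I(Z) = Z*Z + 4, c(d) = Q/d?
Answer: -2074624/675 ≈ -3073.5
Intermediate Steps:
Q = 2/15 (Q = -(1 + 1)/(5*(0 - 3)) = -2/(5*(-3)) = -2*(-1)/(5*3) = -⅕*(-⅔) = 2/15 ≈ 0.13333)
c(d) = 2/(15*d)
I(Z) = 4 + Z² (I(Z) = Z² + 4 = 4 + Z²)
C(b) = 150 + 2*b² + 120*b (C(b) = 2*((b² + 60*b) + 75) = 2*(75 + b² + 60*b) = 150 + 2*b² + 120*b)
C(-51)*I(c(-3)) = (150 + 2*(-51)² + 120*(-51))*(4 + ((2/15)/(-3))²) = (150 + 2*2601 - 6120)*(4 + ((2/15)*(-⅓))²) = (150 + 5202 - 6120)*(4 + (-2/45)²) = -768*(4 + 4/2025) = -768*8104/2025 = -2074624/675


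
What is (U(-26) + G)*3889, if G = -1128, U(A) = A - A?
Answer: -4386792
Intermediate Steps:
U(A) = 0
(U(-26) + G)*3889 = (0 - 1128)*3889 = -1128*3889 = -4386792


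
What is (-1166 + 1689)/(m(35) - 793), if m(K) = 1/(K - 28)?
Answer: -3661/5550 ≈ -0.65964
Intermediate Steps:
m(K) = 1/(-28 + K)
(-1166 + 1689)/(m(35) - 793) = (-1166 + 1689)/(1/(-28 + 35) - 793) = 523/(1/7 - 793) = 523/(⅐ - 793) = 523/(-5550/7) = 523*(-7/5550) = -3661/5550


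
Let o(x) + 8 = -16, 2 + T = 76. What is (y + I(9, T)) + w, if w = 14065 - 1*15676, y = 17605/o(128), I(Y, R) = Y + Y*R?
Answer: -40069/24 ≈ -1669.5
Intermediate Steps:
T = 74 (T = -2 + 76 = 74)
o(x) = -24 (o(x) = -8 - 16 = -24)
I(Y, R) = Y + R*Y
y = -17605/24 (y = 17605/(-24) = 17605*(-1/24) = -17605/24 ≈ -733.54)
w = -1611 (w = 14065 - 15676 = -1611)
(y + I(9, T)) + w = (-17605/24 + 9*(1 + 74)) - 1611 = (-17605/24 + 9*75) - 1611 = (-17605/24 + 675) - 1611 = -1405/24 - 1611 = -40069/24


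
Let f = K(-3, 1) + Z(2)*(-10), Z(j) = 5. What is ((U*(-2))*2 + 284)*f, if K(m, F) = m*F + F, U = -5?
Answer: -15808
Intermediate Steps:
K(m, F) = F + F*m (K(m, F) = F*m + F = F + F*m)
f = -52 (f = 1*(1 - 3) + 5*(-10) = 1*(-2) - 50 = -2 - 50 = -52)
((U*(-2))*2 + 284)*f = (-5*(-2)*2 + 284)*(-52) = (10*2 + 284)*(-52) = (20 + 284)*(-52) = 304*(-52) = -15808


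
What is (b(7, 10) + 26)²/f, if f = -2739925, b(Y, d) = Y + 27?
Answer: -144/109597 ≈ -0.0013139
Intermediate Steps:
b(Y, d) = 27 + Y
(b(7, 10) + 26)²/f = ((27 + 7) + 26)²/(-2739925) = (34 + 26)²*(-1/2739925) = 60²*(-1/2739925) = 3600*(-1/2739925) = -144/109597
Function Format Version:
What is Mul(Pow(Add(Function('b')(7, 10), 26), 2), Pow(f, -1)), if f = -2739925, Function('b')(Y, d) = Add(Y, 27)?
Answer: Rational(-144, 109597) ≈ -0.0013139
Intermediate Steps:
Function('b')(Y, d) = Add(27, Y)
Mul(Pow(Add(Function('b')(7, 10), 26), 2), Pow(f, -1)) = Mul(Pow(Add(Add(27, 7), 26), 2), Pow(-2739925, -1)) = Mul(Pow(Add(34, 26), 2), Rational(-1, 2739925)) = Mul(Pow(60, 2), Rational(-1, 2739925)) = Mul(3600, Rational(-1, 2739925)) = Rational(-144, 109597)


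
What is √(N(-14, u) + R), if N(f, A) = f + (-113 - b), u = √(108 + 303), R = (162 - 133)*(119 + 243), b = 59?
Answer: 2*√2578 ≈ 101.55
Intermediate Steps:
R = 10498 (R = 29*362 = 10498)
u = √411 ≈ 20.273
N(f, A) = -172 + f (N(f, A) = f + (-113 - 1*59) = f + (-113 - 59) = f - 172 = -172 + f)
√(N(-14, u) + R) = √((-172 - 14) + 10498) = √(-186 + 10498) = √10312 = 2*√2578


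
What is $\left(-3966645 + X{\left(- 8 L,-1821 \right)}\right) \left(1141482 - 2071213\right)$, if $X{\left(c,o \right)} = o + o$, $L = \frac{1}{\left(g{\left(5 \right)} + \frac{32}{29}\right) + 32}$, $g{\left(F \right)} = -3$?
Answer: $3691298902797$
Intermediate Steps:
$L = \frac{29}{873}$ ($L = \frac{1}{\left(-3 + \frac{32}{29}\right) + 32} = \frac{1}{- \frac{55}{29} + 32} = \frac{1}{\frac{873}{29}} = \frac{29}{873} \approx 0.033219$)
$X{\left(c,o \right)} = 2 o$
$\left(-3966645 + X{\left(- 8 L,-1821 \right)}\right) \left(1141482 - 2071213\right) = \left(-3966645 + 2 \left(-1821\right)\right) \left(1141482 - 2071213\right) = \left(-3966645 - 3642\right) \left(-929731\right) = \left(-3970287\right) \left(-929731\right) = 3691298902797$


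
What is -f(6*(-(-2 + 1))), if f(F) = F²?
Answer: -36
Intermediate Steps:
-f(6*(-(-2 + 1))) = -(6*(-(-2 + 1)))² = -(6*(-1*(-1)))² = -(6*1)² = -1*6² = -1*36 = -36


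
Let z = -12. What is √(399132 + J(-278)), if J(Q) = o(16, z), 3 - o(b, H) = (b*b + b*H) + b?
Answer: √399055 ≈ 631.71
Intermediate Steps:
o(b, H) = 3 - b - b² - H*b (o(b, H) = 3 - ((b*b + b*H) + b) = 3 - ((b² + H*b) + b) = 3 - (b + b² + H*b) = 3 + (-b - b² - H*b) = 3 - b - b² - H*b)
J(Q) = -77 (J(Q) = 3 - 1*16 - 1*16² - 1*(-12)*16 = 3 - 16 - 1*256 + 192 = 3 - 16 - 256 + 192 = -77)
√(399132 + J(-278)) = √(399132 - 77) = √399055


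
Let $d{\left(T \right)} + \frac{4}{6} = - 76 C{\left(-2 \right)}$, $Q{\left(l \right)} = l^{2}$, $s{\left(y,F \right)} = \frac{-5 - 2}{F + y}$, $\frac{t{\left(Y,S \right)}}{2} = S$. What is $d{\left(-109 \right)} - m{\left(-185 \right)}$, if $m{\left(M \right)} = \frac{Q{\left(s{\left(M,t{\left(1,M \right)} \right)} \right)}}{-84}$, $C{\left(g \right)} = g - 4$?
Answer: $\frac{1683048607}{3696300} \approx 455.33$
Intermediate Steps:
$t{\left(Y,S \right)} = 2 S$
$s{\left(y,F \right)} = - \frac{7}{F + y}$
$C{\left(g \right)} = -4 + g$
$m{\left(M \right)} = - \frac{7}{108 M^{2}}$ ($m{\left(M \right)} = \frac{\left(- \frac{7}{2 M + M}\right)^{2}}{-84} = \left(- \frac{7}{3 M}\right)^{2} \left(- \frac{1}{84}\right) = \frac{49}{9 M^{2}} \left(- \frac{1}{84}\right) = - \frac{7}{108 M^{2}}$)
$d{\left(T \right)} = \frac{1366}{3}$ ($d{\left(T \right)} = - \frac{2}{3} - 76 \left(-4 - 2\right) = - \frac{2}{3} - -456 = - \frac{2}{3} + 456 = \frac{1366}{3}$)
$d{\left(-109 \right)} - m{\left(-185 \right)} = \frac{1366}{3} - - \frac{7}{108 \cdot 34225} = \frac{1366}{3} - \left(- \frac{7}{108}\right) \frac{1}{34225} = \frac{1366}{3} - - \frac{7}{3696300} = \frac{1366}{3} + \frac{7}{3696300} = \frac{1683048607}{3696300}$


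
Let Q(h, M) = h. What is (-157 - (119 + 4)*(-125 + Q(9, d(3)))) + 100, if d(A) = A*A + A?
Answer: 14211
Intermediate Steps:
d(A) = A + A² (d(A) = A² + A = A + A²)
(-157 - (119 + 4)*(-125 + Q(9, d(3)))) + 100 = (-157 - (119 + 4)*(-125 + 9)) + 100 = (-157 - 123*(-116)) + 100 = (-157 - 1*(-14268)) + 100 = (-157 + 14268) + 100 = 14111 + 100 = 14211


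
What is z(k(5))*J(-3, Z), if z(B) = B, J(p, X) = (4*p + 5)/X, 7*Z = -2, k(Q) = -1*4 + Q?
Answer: 49/2 ≈ 24.500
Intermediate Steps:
k(Q) = -4 + Q
Z = -2/7 (Z = (⅐)*(-2) = -2/7 ≈ -0.28571)
J(p, X) = (5 + 4*p)/X
z(k(5))*J(-3, Z) = (-4 + 5)*((5 + 4*(-3))/(-2/7)) = 1*(-7*(5 - 12)/2) = 1*(-7/2*(-7)) = 1*(49/2) = 49/2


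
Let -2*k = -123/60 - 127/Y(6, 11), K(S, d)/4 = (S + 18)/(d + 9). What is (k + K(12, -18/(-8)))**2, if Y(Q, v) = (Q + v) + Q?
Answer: 1591132321/7617600 ≈ 208.88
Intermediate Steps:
Y(Q, v) = v + 2*Q
K(S, d) = 4*(18 + S)/(9 + d) (K(S, d) = 4*((S + 18)/(d + 9)) = 4*((18 + S)/(9 + d)) = 4*(18 + S)/(9 + d))
k = 3483/920 (k = -(-123/60 - 127/(11 + 2*6))/2 = -(-123*1/60 - 127/(11 + 12))/2 = -(-41/20 - 127/23)/2 = -1/2*(-3483/460) = 3483/920 ≈ 3.7859)
(k + K(12, -18/(-8)))**2 = (3483/920 + 4*(18 + 12)/(9 - 18/(-8)))**2 = (3483/920 + 4*30/(9 - 18*(-1/8)))**2 = (3483/920 + 4*30/(9 + 9/4))**2 = (3483/920 + 4*30/(45/4))**2 = (3483/920 + 4*(4/45)*30)**2 = (3483/920 + 32/3)**2 = (39889/2760)**2 = 1591132321/7617600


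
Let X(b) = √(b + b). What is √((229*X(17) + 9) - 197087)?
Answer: √(-197078 + 229*√34) ≈ 442.43*I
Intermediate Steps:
X(b) = √2*√b (X(b) = √(2*b) = √2*√b)
√((229*X(17) + 9) - 197087) = √((229*(√2*√17) + 9) - 197087) = √((229*√34 + 9) - 197087) = √((9 + 229*√34) - 197087) = √(-197078 + 229*√34)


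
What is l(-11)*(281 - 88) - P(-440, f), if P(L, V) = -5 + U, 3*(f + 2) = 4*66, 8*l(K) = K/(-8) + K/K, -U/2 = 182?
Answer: 27283/64 ≈ 426.30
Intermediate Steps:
U = -364 (U = -2*182 = -364)
l(K) = ⅛ - K/64 (l(K) = (K/(-8) + K/K)/8 = (K*(-⅛) + 1)/8 = (-K/8 + 1)/8 = (1 - K/8)/8 = ⅛ - K/64)
f = 86 (f = -2 + (4*66)/3 = -2 + (⅓)*264 = -2 + 88 = 86)
P(L, V) = -369 (P(L, V) = -5 - 364 = -369)
l(-11)*(281 - 88) - P(-440, f) = (⅛ - 1/64*(-11))*(281 - 88) - 1*(-369) = (⅛ + 11/64)*193 + 369 = (19/64)*193 + 369 = 3667/64 + 369 = 27283/64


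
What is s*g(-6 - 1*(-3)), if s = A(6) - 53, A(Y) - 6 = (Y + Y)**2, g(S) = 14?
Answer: 1358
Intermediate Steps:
A(Y) = 6 + 4*Y**2 (A(Y) = 6 + (Y + Y)**2 = 6 + (2*Y)**2 = 6 + 4*Y**2)
s = 97 (s = (6 + 4*6**2) - 53 = (6 + 4*36) - 53 = (6 + 144) - 53 = 150 - 53 = 97)
s*g(-6 - 1*(-3)) = 97*14 = 1358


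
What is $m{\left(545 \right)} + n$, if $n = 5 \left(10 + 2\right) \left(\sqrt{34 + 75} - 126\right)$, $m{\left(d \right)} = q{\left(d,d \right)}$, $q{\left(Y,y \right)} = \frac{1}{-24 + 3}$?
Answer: $- \frac{158761}{21} + 60 \sqrt{109} \approx -6933.6$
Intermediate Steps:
$q{\left(Y,y \right)} = - \frac{1}{21}$ ($q{\left(Y,y \right)} = \frac{1}{-21} = - \frac{1}{21}$)
$m{\left(d \right)} = - \frac{1}{21}$
$n = -7560 + 60 \sqrt{109}$ ($n = 5 \cdot 12 \left(\sqrt{109} - 126\right) = 60 \left(-126 + \sqrt{109}\right) = -7560 + 60 \sqrt{109} \approx -6933.6$)
$m{\left(545 \right)} + n = - \frac{1}{21} - \left(7560 - 60 \sqrt{109}\right) = - \frac{158761}{21} + 60 \sqrt{109}$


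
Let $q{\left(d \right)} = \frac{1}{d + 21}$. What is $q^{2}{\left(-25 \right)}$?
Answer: $\frac{1}{16} \approx 0.0625$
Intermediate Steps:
$q{\left(d \right)} = \frac{1}{21 + d}$
$q^{2}{\left(-25 \right)} = \left(\frac{1}{21 - 25}\right)^{2} = \left(\frac{1}{-4}\right)^{2} = \left(- \frac{1}{4}\right)^{2} = \frac{1}{16}$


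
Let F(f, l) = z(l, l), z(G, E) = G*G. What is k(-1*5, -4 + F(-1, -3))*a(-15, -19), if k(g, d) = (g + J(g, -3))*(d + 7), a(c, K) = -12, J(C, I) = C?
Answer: 1440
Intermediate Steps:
z(G, E) = G²
F(f, l) = l²
k(g, d) = 2*g*(7 + d) (k(g, d) = (g + g)*(d + 7) = (2*g)*(7 + d) = 2*g*(7 + d))
k(-1*5, -4 + F(-1, -3))*a(-15, -19) = (2*(-1*5)*(7 + (-4 + (-3)²)))*(-12) = (2*(-5)*(7 + (-4 + 9)))*(-12) = (2*(-5)*(7 + 5))*(-12) = (2*(-5)*12)*(-12) = -120*(-12) = 1440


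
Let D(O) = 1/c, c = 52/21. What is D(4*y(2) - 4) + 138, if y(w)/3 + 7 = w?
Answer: 7197/52 ≈ 138.40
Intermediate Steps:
y(w) = -21 + 3*w
c = 52/21 (c = 52*(1/21) = 52/21 ≈ 2.4762)
D(O) = 21/52 (D(O) = 1/(52/21) = 21/52)
D(4*y(2) - 4) + 138 = 21/52 + 138 = 7197/52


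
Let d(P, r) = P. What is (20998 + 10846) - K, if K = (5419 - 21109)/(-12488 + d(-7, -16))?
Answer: 26525006/833 ≈ 31843.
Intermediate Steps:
K = 1046/833 (K = (5419 - 21109)/(-12488 - 7) = -15690/(-12495) = -15690*(-1/12495) = 1046/833 ≈ 1.2557)
(20998 + 10846) - K = (20998 + 10846) - 1*1046/833 = 31844 - 1046/833 = 26525006/833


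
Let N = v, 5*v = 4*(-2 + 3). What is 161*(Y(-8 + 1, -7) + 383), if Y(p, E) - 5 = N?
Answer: 312984/5 ≈ 62597.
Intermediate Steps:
v = 4/5 (v = (4*(-2 + 3))/5 = (4*1)/5 = (1/5)*4 = 4/5 ≈ 0.80000)
N = 4/5 ≈ 0.80000
Y(p, E) = 29/5 (Y(p, E) = 5 + 4/5 = 29/5)
161*(Y(-8 + 1, -7) + 383) = 161*(29/5 + 383) = 161*(1944/5) = 312984/5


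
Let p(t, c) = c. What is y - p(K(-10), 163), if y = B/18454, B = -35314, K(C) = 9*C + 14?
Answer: -1521658/9227 ≈ -164.91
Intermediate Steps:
K(C) = 14 + 9*C
y = -17657/9227 (y = -35314/18454 = -35314*1/18454 = -17657/9227 ≈ -1.9136)
y - p(K(-10), 163) = -17657/9227 - 1*163 = -17657/9227 - 163 = -1521658/9227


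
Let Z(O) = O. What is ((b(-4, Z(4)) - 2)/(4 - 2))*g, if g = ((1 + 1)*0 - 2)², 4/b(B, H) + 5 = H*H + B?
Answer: -20/7 ≈ -2.8571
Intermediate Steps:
b(B, H) = 4/(-5 + B + H²) (b(B, H) = 4/(-5 + (H*H + B)) = 4/(-5 + (H² + B)) = 4/(-5 + (B + H²)) = 4/(-5 + B + H²))
g = 4 (g = (2*0 - 2)² = (0 - 2)² = (-2)² = 4)
((b(-4, Z(4)) - 2)/(4 - 2))*g = ((4/(-5 - 4 + 4²) - 2)/(4 - 2))*4 = ((4/(-5 - 4 + 16) - 2)/2)*4 = ((4/7 - 2)*(½))*4 = -10/7*½*4 = -5/7*4 = -20/7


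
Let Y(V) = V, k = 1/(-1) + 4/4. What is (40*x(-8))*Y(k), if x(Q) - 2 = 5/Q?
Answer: 0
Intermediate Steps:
x(Q) = 2 + 5/Q
k = 0 (k = 1*(-1) + 4*(¼) = -1 + 1 = 0)
(40*x(-8))*Y(k) = (40*(2 + 5/(-8)))*0 = (40*(2 + 5*(-⅛)))*0 = (40*(2 - 5/8))*0 = (40*(11/8))*0 = 55*0 = 0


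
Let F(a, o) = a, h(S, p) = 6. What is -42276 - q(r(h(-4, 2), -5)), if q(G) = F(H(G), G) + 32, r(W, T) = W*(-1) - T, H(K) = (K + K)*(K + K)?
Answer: -42312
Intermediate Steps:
H(K) = 4*K² (H(K) = (2*K)*(2*K) = 4*K²)
r(W, T) = -T - W (r(W, T) = -W - T = -T - W)
q(G) = 32 + 4*G² (q(G) = 4*G² + 32 = 32 + 4*G²)
-42276 - q(r(h(-4, 2), -5)) = -42276 - (32 + 4*(-1*(-5) - 1*6)²) = -42276 - (32 + 4*(5 - 6)²) = -42276 - (32 + 4*(-1)²) = -42276 - (32 + 4*1) = -42276 - (32 + 4) = -42276 - 1*36 = -42276 - 36 = -42312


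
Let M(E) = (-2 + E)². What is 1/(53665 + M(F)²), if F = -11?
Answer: 1/82226 ≈ 1.2162e-5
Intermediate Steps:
1/(53665 + M(F)²) = 1/(53665 + ((-2 - 11)²)²) = 1/(53665 + ((-13)²)²) = 1/(53665 + 169²) = 1/(53665 + 28561) = 1/82226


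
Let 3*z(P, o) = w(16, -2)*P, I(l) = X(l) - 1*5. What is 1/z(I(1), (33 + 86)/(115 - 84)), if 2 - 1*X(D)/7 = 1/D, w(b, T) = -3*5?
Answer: -⅒ ≈ -0.10000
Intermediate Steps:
w(b, T) = -15
X(D) = 14 - 7/D
I(l) = 9 - 7/l (I(l) = (14 - 7/l) - 1*5 = (14 - 7/l) - 5 = 9 - 7/l)
z(P, o) = -5*P (z(P, o) = (-15*P)/3 = -5*P)
1/z(I(1), (33 + 86)/(115 - 84)) = 1/(-5*(9 - 7/1)) = 1/(-5*(9 - 7*1)) = 1/(-5*(9 - 7)) = 1/(-5*2) = 1/(-10) = -⅒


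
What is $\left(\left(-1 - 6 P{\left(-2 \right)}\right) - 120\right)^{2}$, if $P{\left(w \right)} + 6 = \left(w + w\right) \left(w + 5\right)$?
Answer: $169$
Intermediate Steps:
$P{\left(w \right)} = -6 + 2 w \left(5 + w\right)$ ($P{\left(w \right)} = -6 + \left(w + w\right) \left(w + 5\right) = -6 + 2 w \left(5 + w\right)$)
$\left(\left(-1 - 6 P{\left(-2 \right)}\right) - 120\right)^{2} = \left(\left(-1 - 6 \left(-6 + 2 \left(-2\right)^{2} + 10 \left(-2\right)\right)\right) - 120\right)^{2} = \left(\left(-1 - 6 \left(-6 + 2 \cdot 4 - 20\right)\right) - 120\right)^{2} = \left(\left(-1 - 6 \left(-6 + 8 - 20\right)\right) - 120\right)^{2} = \left(\left(-1 - -108\right) - 120\right)^{2} = \left(\left(-1 + 108\right) - 120\right)^{2} = \left(107 - 120\right)^{2} = \left(-13\right)^{2} = 169$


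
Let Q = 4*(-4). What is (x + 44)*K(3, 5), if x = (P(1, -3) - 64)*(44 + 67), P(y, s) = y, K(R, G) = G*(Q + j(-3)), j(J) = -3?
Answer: 660155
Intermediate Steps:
Q = -16
K(R, G) = -19*G (K(R, G) = G*(-16 - 3) = G*(-19) = -19*G)
x = -6993 (x = (1 - 64)*(44 + 67) = -63*111 = -6993)
(x + 44)*K(3, 5) = (-6993 + 44)*(-19*5) = -6949*(-95) = 660155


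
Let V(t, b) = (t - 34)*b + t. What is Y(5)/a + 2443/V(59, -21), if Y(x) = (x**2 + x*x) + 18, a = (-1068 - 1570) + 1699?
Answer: -2325665/437574 ≈ -5.3149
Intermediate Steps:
a = -939 (a = -2638 + 1699 = -939)
V(t, b) = t + b*(-34 + t) (V(t, b) = (-34 + t)*b + t = b*(-34 + t) + t = t + b*(-34 + t))
Y(x) = 18 + 2*x**2 (Y(x) = (x**2 + x**2) + 18 = 2*x**2 + 18 = 18 + 2*x**2)
Y(5)/a + 2443/V(59, -21) = (18 + 2*5**2)/(-939) + 2443/(59 - 34*(-21) - 21*59) = (18 + 2*25)*(-1/939) + 2443/(59 + 714 - 1239) = (18 + 50)*(-1/939) + 2443/(-466) = 68*(-1/939) + 2443*(-1/466) = -68/939 - 2443/466 = -2325665/437574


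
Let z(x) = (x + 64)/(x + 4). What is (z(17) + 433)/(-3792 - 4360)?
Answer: -1529/28532 ≈ -0.053589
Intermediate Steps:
z(x) = (64 + x)/(4 + x)
(z(17) + 433)/(-3792 - 4360) = ((64 + 17)/(4 + 17) + 433)/(-3792 - 4360) = (81/21 + 433)/(-8152) = ((1/21)*81 + 433)*(-1/8152) = (27/7 + 433)*(-1/8152) = (3058/7)*(-1/8152) = -1529/28532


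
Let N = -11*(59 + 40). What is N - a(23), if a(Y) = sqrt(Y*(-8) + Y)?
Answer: -1089 - I*sqrt(161) ≈ -1089.0 - 12.689*I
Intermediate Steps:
N = -1089 (N = -11*99 = -1089)
a(Y) = sqrt(7)*sqrt(-Y) (a(Y) = sqrt(-8*Y + Y) = sqrt(-7*Y) = sqrt(7)*sqrt(-Y))
N - a(23) = -1089 - sqrt(7)*sqrt(-1*23) = -1089 - sqrt(7)*sqrt(-23) = -1089 - sqrt(7)*I*sqrt(23) = -1089 - I*sqrt(161)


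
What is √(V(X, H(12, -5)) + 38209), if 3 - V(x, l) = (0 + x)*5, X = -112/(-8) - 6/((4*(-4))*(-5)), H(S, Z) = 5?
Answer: √610278/4 ≈ 195.30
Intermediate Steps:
X = 557/40 (X = -112*(-⅛) - 6/((-16*(-5))) = 14 - 6/80 = 14 - 6*1/80 = 14 - 3/40 = 557/40 ≈ 13.925)
V(x, l) = 3 - 5*x (V(x, l) = 3 - (0 + x)*5 = 3 - x*5 = 3 - 5*x)
√(V(X, H(12, -5)) + 38209) = √((3 - 5*557/40) + 38209) = √((3 - 557/8) + 38209) = √(-533/8 + 38209) = √(305139/8) = √610278/4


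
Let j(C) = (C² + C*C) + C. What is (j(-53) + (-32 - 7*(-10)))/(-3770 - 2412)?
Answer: -5603/6182 ≈ -0.90634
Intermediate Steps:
j(C) = C + 2*C² (j(C) = (C² + C²) + C = 2*C² + C = C + 2*C²)
(j(-53) + (-32 - 7*(-10)))/(-3770 - 2412) = (-53*(1 + 2*(-53)) + (-32 - 7*(-10)))/(-3770 - 2412) = (-53*(1 - 106) + (-32 + 70))/(-6182) = (-53*(-105) + 38)*(-1/6182) = (5565 + 38)*(-1/6182) = 5603*(-1/6182) = -5603/6182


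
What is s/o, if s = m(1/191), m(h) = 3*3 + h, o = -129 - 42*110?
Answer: -1720/907059 ≈ -0.0018962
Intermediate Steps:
o = -4749 (o = -129 - 4620 = -4749)
m(h) = 9 + h
s = 1720/191 (s = 9 + 1/191 = 1720/191 ≈ 9.0052)
s/o = (1720/191)/(-4749) = (1720/191)*(-1/4749) = -1720/907059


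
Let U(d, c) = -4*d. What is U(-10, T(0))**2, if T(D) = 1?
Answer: 1600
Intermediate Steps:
U(-10, T(0))**2 = (-4*(-10))**2 = 40**2 = 1600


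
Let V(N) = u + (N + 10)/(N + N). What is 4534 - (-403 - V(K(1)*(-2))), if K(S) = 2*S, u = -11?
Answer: 19701/4 ≈ 4925.3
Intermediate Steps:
V(N) = -11 + (10 + N)/(2*N) (V(N) = -11 + (N + 10)/(N + N) = -11 + (10 + N)/((2*N)) = -11 + (10 + N)*(1/(2*N)) = -11 + (10 + N)/(2*N))
4534 - (-403 - V(K(1)*(-2))) = 4534 - (-403 - (-21/2 + 5/(((2*1)*(-2))))) = 4534 - (-403 - (-21/2 + 5/((2*(-2))))) = 4534 - (-403 - (-21/2 + 5/(-4))) = 4534 - (-403 - (-21/2 + 5*(-1/4))) = 4534 - (-403 - (-21/2 - 5/4)) = 4534 - (-403 - 1*(-47/4)) = 4534 - (-403 + 47/4) = 4534 - 1*(-1565/4) = 4534 + 1565/4 = 19701/4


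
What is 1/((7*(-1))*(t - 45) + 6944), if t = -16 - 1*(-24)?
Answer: 1/7203 ≈ 0.00013883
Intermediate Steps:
t = 8 (t = -16 + 24 = 8)
1/((7*(-1))*(t - 45) + 6944) = 1/((7*(-1))*(8 - 45) + 6944) = 1/(-7*(-37) + 6944) = 1/(259 + 6944) = 1/7203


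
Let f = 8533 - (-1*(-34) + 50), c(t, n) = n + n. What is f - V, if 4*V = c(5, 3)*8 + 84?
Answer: 8416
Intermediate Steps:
c(t, n) = 2*n
f = 8449 (f = 8533 - (34 + 50) = 8533 - 1*84 = 8533 - 84 = 8449)
V = 33 (V = ((2*3)*8 + 84)/4 = (6*8 + 84)/4 = (48 + 84)/4 = (¼)*132 = 33)
f - V = 8449 - 1*33 = 8449 - 33 = 8416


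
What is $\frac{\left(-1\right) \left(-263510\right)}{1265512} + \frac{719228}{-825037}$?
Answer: $- \frac{346393082433}{522047111972} \approx -0.66353$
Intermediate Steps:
$\frac{\left(-1\right) \left(-263510\right)}{1265512} + \frac{719228}{-825037} = 263510 \cdot \frac{1}{1265512} + 719228 \left(- \frac{1}{825037}\right) = \frac{131755}{632756} - \frac{719228}{825037} = - \frac{346393082433}{522047111972}$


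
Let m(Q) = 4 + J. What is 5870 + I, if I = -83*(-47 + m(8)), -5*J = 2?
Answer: 47361/5 ≈ 9472.2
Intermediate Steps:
J = -2/5 (J = -1/5*2 = -2/5 ≈ -0.40000)
m(Q) = 18/5 (m(Q) = 4 - 2/5 = 18/5)
I = 18011/5 (I = -83*(-47 + 18/5) = -83*(-217/5) = 18011/5 ≈ 3602.2)
5870 + I = 5870 + 18011/5 = 47361/5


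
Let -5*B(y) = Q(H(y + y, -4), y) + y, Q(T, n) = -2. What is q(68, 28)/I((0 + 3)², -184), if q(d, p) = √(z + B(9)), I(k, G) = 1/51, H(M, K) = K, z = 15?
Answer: 102*√85/5 ≈ 188.08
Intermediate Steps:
B(y) = ⅖ - y/5 (B(y) = -(-2 + y)/5 = ⅖ - y/5)
I(k, G) = 1/51
q(d, p) = 2*√85/5 (q(d, p) = √(15 + (⅖ - ⅕*9)) = √(15 + (⅖ - 9/5)) = √(15 - 7/5) = √(68/5) = 2*√85/5)
q(68, 28)/I((0 + 3)², -184) = (2*√85/5)/(1/51) = (2*√85/5)*51 = 102*√85/5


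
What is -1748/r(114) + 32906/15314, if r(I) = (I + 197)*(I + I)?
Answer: 15174538/7143981 ≈ 2.1241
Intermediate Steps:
r(I) = 2*I*(197 + I) (r(I) = (197 + I)*(2*I) = 2*I*(197 + I))
-1748/r(114) + 32906/15314 = -1748*1/(228*(197 + 114)) + 32906/15314 = -1748/(2*114*311) + 32906*(1/15314) = -1748/70908 + 16453/7657 = -1748*1/70908 + 16453/7657 = -23/933 + 16453/7657 = 15174538/7143981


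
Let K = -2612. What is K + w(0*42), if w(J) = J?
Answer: -2612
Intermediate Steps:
K + w(0*42) = -2612 + 0*42 = -2612 + 0 = -2612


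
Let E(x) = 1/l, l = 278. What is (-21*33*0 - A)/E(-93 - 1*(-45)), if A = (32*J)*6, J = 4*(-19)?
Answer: 4056576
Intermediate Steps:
J = -76
E(x) = 1/278
A = -14592 (A = (32*(-76))*6 = -2432*6 = -14592)
(-21*33*0 - A)/E(-93 - 1*(-45)) = (-21*33*0 - 1*(-14592))/(1/278) = (-693*0 + 14592)*278 = (0 + 14592)*278 = 14592*278 = 4056576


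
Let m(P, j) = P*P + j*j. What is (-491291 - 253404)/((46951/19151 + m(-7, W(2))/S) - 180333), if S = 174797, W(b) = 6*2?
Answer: 2492894324624165/603663241806461 ≈ 4.1296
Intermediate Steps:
W(b) = 12
m(P, j) = P² + j²
(-491291 - 253404)/((46951/19151 + m(-7, W(2))/S) - 180333) = (-491291 - 253404)/((46951/19151 + ((-7)² + 12²)/174797) - 180333) = -744695/((46951*(1/19151) + (49 + 144)*(1/174797)) - 180333) = -744695/((46951/19151 + 193*(1/174797)) - 180333) = -744695/((46951/19151 + 193/174797) - 180333) = -744695/(8210590090/3347537347 - 180333) = -744695/(-603663241806461/3347537347) = -744695*(-3347537347/603663241806461) = 2492894324624165/603663241806461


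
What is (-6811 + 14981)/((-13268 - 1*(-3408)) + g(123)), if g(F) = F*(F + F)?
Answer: 4085/10199 ≈ 0.40053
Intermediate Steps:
g(F) = 2*F² (g(F) = F*(2*F) = 2*F²)
(-6811 + 14981)/((-13268 - 1*(-3408)) + g(123)) = (-6811 + 14981)/((-13268 - 1*(-3408)) + 2*123²) = 8170/((-13268 + 3408) + 2*15129) = 8170/(-9860 + 30258) = 8170/20398 = 8170*(1/20398) = 4085/10199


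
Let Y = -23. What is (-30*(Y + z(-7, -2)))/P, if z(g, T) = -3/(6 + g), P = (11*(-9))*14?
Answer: -100/231 ≈ -0.43290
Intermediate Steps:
P = -1386 (P = -99*14 = -1386)
(-30*(Y + z(-7, -2)))/P = -30*(-23 - 3/(6 - 7))/(-1386) = -30*(-23 - 3/(-1))*(-1/1386) = -30*(-23 - 3*(-1))*(-1/1386) = -30*(-23 + 3)*(-1/1386) = -30*(-20)*(-1/1386) = 600*(-1/1386) = -100/231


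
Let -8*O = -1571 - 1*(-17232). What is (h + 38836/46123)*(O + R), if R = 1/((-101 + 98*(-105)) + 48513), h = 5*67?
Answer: -660571287059571/1004743432 ≈ -6.5745e+5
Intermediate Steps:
h = 335
O = -15661/8 (O = -(-1571 - 1*(-17232))/8 = -(-1571 + 17232)/8 = -⅛*15661 = -15661/8 ≈ -1957.6)
R = 1/38122 (R = 1/((-101 - 10290) + 48513) = 1/(-10391 + 48513) = 1/38122 ≈ 2.6232e-5)
(h + 38836/46123)*(O + R) = (335 + 38836/46123)*(-15661/8 + 1/38122) = (335 + 38836*(1/46123))*(-298514317/152488) = (335 + 5548/6589)*(-298514317/152488) = (2212863/6589)*(-298514317/152488) = -660571287059571/1004743432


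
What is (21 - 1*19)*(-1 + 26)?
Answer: 50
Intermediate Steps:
(21 - 1*19)*(-1 + 26) = (21 - 19)*25 = 2*25 = 50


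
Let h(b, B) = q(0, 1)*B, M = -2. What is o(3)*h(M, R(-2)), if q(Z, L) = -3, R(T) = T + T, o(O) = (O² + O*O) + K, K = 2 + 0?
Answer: 240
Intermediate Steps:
K = 2
o(O) = 2 + 2*O² (o(O) = (O² + O*O) + 2 = (O² + O²) + 2 = 2*O² + 2 = 2 + 2*O²)
R(T) = 2*T
h(b, B) = -3*B
o(3)*h(M, R(-2)) = (2 + 2*3²)*(-6*(-2)) = (2 + 2*9)*(-3*(-4)) = (2 + 18)*12 = 20*12 = 240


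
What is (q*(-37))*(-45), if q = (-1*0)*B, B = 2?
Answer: 0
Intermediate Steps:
q = 0 (q = -1*0*2 = 0*2 = 0)
(q*(-37))*(-45) = (0*(-37))*(-45) = 0*(-45) = 0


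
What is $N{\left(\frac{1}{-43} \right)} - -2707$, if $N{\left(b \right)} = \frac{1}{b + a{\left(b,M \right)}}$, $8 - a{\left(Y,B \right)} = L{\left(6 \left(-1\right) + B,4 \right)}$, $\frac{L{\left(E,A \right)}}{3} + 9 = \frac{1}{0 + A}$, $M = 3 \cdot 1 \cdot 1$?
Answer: $\frac{15936281}{5887} \approx 2707.0$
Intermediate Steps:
$M = 3$ ($M = 3 \cdot 1 = 3$)
$L{\left(E,A \right)} = -27 + \frac{3}{A}$ ($L{\left(E,A \right)} = -27 + \frac{3}{0 + A} = -27 + \frac{3}{A}$)
$a{\left(Y,B \right)} = \frac{137}{4}$ ($a{\left(Y,B \right)} = 8 - \left(-27 + \frac{3}{4}\right) = 8 - - \frac{105}{4} = 8 + \frac{105}{4} = \frac{137}{4}$)
$N{\left(b \right)} = \frac{1}{\frac{137}{4} + b}$ ($N{\left(b \right)} = \frac{1}{b + \frac{137}{4}} = \frac{1}{\frac{137}{4} + b}$)
$N{\left(\frac{1}{-43} \right)} - -2707 = \frac{4}{137 + \frac{4}{-43}} - -2707 = \frac{4}{137 + 4 \left(- \frac{1}{43}\right)} + 2707 = \frac{4}{137 - \frac{4}{43}} + 2707 = \frac{4}{\frac{5887}{43}} + 2707 = 4 \cdot \frac{43}{5887} + 2707 = \frac{172}{5887} + 2707 = \frac{15936281}{5887}$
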